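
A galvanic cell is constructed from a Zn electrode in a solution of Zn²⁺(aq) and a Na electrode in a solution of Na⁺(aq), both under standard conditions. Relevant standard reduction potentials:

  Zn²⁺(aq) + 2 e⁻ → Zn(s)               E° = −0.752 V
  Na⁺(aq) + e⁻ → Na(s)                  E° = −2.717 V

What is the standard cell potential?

The Zn²⁺/Zn couple has the higher E°, so Zn ion is reduced (cathode) and Na is oxidized (anode).
E°cell = E°(cathode) − E°(anode) = −0.752 − (−2.717) = +1.965 V.

+1.965 V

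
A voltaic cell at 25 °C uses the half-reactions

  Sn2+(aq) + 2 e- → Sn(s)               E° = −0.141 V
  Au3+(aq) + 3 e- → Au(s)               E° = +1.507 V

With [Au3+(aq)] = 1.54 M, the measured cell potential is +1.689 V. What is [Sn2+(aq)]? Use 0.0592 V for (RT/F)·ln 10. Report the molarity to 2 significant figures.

0.055 M

Au³⁺/Au is the cathode (higher E°); E°cell = +1.507 − (−0.141) = +1.648 V with n = 6.
Rearranging E = E° − (0.0592/n)·log Q gives log Q = 6(+1.648 − (+1.689))/0.0592 = −4.155.
The balanced reaction is 2 Au3+(aq) + 3 Sn(s) → 2 Au(s) + 3 Sn2+(aq), so Q = [Sn2+(aq)]^3 / [Au3+(aq)]^2.
Solving for the unknown gives log [Sn2+(aq)] = −1.260, so [Sn2+(aq)] ≈ 0.055 M.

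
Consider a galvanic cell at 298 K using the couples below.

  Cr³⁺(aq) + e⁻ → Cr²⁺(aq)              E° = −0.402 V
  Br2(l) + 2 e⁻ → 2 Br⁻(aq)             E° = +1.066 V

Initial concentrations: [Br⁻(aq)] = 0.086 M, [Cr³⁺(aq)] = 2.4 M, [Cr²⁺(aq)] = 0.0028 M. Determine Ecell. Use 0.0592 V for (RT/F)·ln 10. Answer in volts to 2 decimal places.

+1.36 V

Br₂/Br⁻ is reduced (cathode, E° = +1.066 V) and Cr³⁺/Cr²⁺ is oxidized (anode).
E°cell = E°cat − E°an = +1.066 − (−0.402) = +1.468 V; n = 2.
For the overall reaction Br2(l) + 2 Cr²⁺(aq) → 2 Br⁻(aq) + 2 Cr³⁺(aq), Q = ([Br⁻(aq)]^2·[Cr³⁺(aq)]^2) / [Cr²⁺(aq)]^2 = 5.43×10^3, giving log Q = 3.735.
By the Nernst equation, E = +1.468 − (0.0592/2)·(3.735) = +1.36 V.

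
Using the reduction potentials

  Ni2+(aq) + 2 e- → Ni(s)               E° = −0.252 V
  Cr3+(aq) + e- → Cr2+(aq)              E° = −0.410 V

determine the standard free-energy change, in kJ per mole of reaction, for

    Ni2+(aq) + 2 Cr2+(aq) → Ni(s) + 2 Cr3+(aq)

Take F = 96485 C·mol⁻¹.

−30.5 kJ/mol

In the reaction as written Ni2+(aq) is reduced, so the Ni²⁺/Ni couple is the cathode and Cr³⁺/Cr²⁺ is the anode.
E°cell = −0.252 − (−0.410) = +0.158 V; balancing electrons gives n = 2.
ΔG° = −nFE°cell = −(2)(96485)(+0.158) J/mol = −30.5 kJ/mol.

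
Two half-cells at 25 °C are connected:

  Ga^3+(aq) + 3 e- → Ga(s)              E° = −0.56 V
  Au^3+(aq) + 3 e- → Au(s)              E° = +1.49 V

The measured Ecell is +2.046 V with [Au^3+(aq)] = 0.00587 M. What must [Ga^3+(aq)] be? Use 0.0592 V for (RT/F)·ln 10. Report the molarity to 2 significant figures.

The Au³⁺/Au couple has the larger reduction potential, so it is the cathode: E°cell = +1.49 − (−0.56) = +2.05 V and n = 3.
Since E = E° − (0.0592/n)·log Q, log Q = n(E° − E)/0.0592 = 0.203.
The balanced reaction is Au^3+(aq) + Ga(s) → Au(s) + Ga^3+(aq), so Q = [Ga^3+(aq)] / [Au^3+(aq)].
Solving for the unknown gives log [Ga^3+(aq)] = −2.028, so [Ga^3+(aq)] ≈ 0.0094 M.

0.0094 M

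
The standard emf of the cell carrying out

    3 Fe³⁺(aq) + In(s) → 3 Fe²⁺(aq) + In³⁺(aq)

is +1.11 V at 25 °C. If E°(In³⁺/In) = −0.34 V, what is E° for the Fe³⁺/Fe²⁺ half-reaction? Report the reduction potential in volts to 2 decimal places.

In the reaction as written the Fe³⁺/Fe²⁺ couple is reduced (cathode) and In³⁺/In is oxidized (anode), so E°cell = E°(Fe³⁺/Fe²⁺) − E°(In³⁺/In).
E°(Fe³⁺/Fe²⁺) = E°cell + E°(anode) = +1.11 + (−0.34) = +0.77 V.

+0.77 V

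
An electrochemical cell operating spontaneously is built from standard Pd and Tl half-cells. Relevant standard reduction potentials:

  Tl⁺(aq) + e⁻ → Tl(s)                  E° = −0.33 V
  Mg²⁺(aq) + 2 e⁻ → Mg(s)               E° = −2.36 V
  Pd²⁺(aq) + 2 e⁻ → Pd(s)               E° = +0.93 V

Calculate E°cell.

+1.26 V

Of the two couples in this cell, the one with the more positive reduction potential is reduced at the cathode: here that is Pd²⁺/Pd (+0.93 V); Tl⁺/Tl (−0.33 V) is the anode.
E°cell = E°(cathode) − E°(anode) = +0.93 − (−0.33) = +1.26 V.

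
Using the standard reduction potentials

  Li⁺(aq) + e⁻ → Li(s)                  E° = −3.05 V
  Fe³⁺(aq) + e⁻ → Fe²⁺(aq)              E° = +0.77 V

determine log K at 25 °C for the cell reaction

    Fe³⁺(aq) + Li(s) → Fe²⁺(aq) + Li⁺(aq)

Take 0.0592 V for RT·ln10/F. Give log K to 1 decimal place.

log K = 64.5

The Fe³⁺/Fe²⁺ couple is reduced (cathode); E°cell = +0.77 − (−3.05) = +3.82 V with n = 1.
At equilibrium E = 0, so log K = nE°cell / 0.0592 = (1)(+3.82) / 0.0592 = 64.5.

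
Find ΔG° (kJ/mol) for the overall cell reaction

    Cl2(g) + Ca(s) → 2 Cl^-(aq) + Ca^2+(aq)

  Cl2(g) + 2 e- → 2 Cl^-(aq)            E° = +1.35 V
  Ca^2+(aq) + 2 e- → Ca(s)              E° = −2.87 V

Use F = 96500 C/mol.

−814 kJ/mol

In the reaction as written Cl2(g) is reduced, so the Cl₂/Cl⁻ couple is the cathode and Ca²⁺/Ca is the anode.
E°cell = +1.35 − (−2.87) = +4.22 V; balancing electrons gives n = 2.
ΔG° = −nFE°cell = −(2)(96500)(+4.22) J/mol = −814 kJ/mol.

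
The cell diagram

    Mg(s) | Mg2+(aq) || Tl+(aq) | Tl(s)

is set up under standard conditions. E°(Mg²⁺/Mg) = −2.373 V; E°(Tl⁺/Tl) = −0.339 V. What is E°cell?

By convention the left-hand electrode in cell notation is the anode (oxidation) and the right-hand electrode is the cathode (reduction).
E°cell = E°(right) − E°(left) = −0.339 − (−2.373) = +2.034 V.

+2.034 V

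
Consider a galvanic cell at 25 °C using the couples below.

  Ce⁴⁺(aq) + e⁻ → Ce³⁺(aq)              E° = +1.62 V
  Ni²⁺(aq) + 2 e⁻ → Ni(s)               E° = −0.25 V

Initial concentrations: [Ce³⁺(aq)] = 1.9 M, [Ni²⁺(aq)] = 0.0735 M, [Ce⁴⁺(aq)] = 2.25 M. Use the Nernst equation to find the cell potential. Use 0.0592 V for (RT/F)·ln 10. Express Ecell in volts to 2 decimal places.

+1.91 V

The Ce⁴⁺/Ce³⁺ couple has the more positive E°, so it is the cathode; Ni²⁺/Ni is the anode.
The standard potential is +1.62 − (−0.25) = +1.87 V and the balanced reaction transfers n = 2 electrons.
For the overall reaction 2 Ce⁴⁺(aq) + Ni(s) → 2 Ce³⁺(aq) + Ni²⁺(aq), Q = ([Ce³⁺(aq)]^2·[Ni²⁺(aq)]) / [Ce⁴⁺(aq)]^2 = 0.0524, giving log Q = −1.281.
By the Nernst equation, E = +1.87 − (0.0592/2)·(−1.281) = +1.91 V.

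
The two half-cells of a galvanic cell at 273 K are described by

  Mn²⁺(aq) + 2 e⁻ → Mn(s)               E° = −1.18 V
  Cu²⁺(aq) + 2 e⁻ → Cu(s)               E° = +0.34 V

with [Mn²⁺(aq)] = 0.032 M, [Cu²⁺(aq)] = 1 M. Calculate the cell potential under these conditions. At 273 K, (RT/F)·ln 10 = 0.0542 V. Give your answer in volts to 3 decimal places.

The Cu²⁺/Cu couple has the more positive E°, so it is the cathode; Mn²⁺/Mn is the anode.
E°cell = +0.34 − (−1.18) = +1.52 V, with n = 2 electrons transferred.
For the overall reaction Cu²⁺(aq) + Mn(s) → Cu(s) + Mn²⁺(aq), Q = [Mn²⁺(aq)] / [Cu²⁺(aq)] = 0.032, giving log Q = −1.495.
E = E° − (0.0542/n)·log Q = +1.52 − (0.0542/2)(−1.495) = +1.561 V.

+1.561 V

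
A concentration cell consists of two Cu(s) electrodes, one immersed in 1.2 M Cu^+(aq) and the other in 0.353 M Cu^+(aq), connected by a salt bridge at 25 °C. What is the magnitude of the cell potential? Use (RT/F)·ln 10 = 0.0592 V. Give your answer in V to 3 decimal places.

0.031 V

For a concentration cell E°cell = 0, since both electrodes use the same couple.
The compartment with the higher Cu^+(aq) concentration (1.2 M) acts as the cathode; ions are reduced there and produced at the dilute (0.353 M) anode.
With n = 1, Ecell = −(0.0592/1)·log([dilute]/[conc]) = −(0.0592/1)·log(0.353/1.2) = +0.031 V.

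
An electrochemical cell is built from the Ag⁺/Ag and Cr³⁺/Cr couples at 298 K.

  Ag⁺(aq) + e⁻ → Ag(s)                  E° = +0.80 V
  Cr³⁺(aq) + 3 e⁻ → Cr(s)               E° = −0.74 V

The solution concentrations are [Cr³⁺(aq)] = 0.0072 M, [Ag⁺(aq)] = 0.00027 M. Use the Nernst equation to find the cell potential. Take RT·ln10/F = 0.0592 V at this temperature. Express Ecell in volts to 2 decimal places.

+1.37 V

Since E°(Ag⁺/Ag) > E°(Cr³⁺/Cr), Ag⁺/Ag serves as the cathode.
The standard potential is +0.80 − (−0.74) = +1.54 V and the balanced reaction transfers n = 3 electrons.
The balanced reaction is 3 Ag⁺(aq) + Cr(s) → 3 Ag(s) + Cr³⁺(aq), so Q = [Cr³⁺(aq)] / [Ag⁺(aq)]^3 = 3.66×10^8 and log Q = 8.563.
By the Nernst equation, E = +1.54 − (0.0592/3)·(8.563) = +1.37 V.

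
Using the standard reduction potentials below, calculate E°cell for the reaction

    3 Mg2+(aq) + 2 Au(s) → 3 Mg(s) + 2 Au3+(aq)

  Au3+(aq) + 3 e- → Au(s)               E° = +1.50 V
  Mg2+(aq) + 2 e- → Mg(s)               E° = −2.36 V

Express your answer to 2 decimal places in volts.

Mg2+(aq) gains electrons, so the Mg²⁺/Mg couple is the cathode; the Au³⁺/Au couple is the anode.
E°cell = E°(cathode) − E°(anode) = −2.36 − (+1.50) = −3.86 V.

−3.86 V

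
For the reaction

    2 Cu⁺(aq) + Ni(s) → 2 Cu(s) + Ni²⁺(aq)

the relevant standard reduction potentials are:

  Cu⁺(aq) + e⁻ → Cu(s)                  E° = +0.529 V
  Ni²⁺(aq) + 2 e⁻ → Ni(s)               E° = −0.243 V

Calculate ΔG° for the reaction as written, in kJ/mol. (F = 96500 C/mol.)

−149 kJ/mol

In the reaction as written Cu⁺(aq) is reduced, so the Cu⁺/Cu couple is the cathode and Ni²⁺/Ni is the anode.
E°cell = +0.529 − (−0.243) = +0.772 V; balancing electrons gives n = 2.
ΔG° = −nFE°cell = −(2)(96500)(+0.772) J/mol = −149 kJ/mol.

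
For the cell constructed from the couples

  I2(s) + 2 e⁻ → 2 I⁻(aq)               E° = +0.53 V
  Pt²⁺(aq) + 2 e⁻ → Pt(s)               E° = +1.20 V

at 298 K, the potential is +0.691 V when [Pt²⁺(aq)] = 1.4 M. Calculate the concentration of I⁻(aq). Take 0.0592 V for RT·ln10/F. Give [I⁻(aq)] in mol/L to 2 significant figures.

1.9 M

With Pt²⁺/Pt at the cathode and I₂/I⁻ at the anode, E°cell = +1.20 − (+0.53) = +0.67 V (n = 2).
From the Nernst equation, log Q = n(E° − E)/0.0592 = 2·(+0.67 − (+0.691))/0.0592 = −0.709.
For Pt²⁺(aq) + 2 I⁻(aq) → Pt(s) + I2(s), the reaction quotient is Q = 1 / ([Pt²⁺(aq)]·[I⁻(aq)]^2).
Solving for the unknown gives log [I⁻(aq)] = 0.281, so [I⁻(aq)] ≈ 1.9 M.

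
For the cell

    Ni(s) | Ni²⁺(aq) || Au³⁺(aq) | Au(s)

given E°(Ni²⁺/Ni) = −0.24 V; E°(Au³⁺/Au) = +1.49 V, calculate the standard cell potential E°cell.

By convention the left-hand electrode in cell notation is the anode (oxidation) and the right-hand electrode is the cathode (reduction).
E°cell = E°(right) − E°(left) = +1.49 − (−0.24) = +1.73 V.

+1.73 V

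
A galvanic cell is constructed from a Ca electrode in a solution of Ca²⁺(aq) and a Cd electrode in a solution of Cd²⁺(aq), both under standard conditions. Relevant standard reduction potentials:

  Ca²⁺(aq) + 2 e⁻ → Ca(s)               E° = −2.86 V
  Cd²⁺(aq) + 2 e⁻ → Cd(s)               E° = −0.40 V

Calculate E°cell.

+2.46 V

Of the two couples in this cell, the one with the more positive reduction potential is reduced at the cathode: here that is Cd²⁺/Cd (−0.40 V); Ca²⁺/Ca (−2.86 V) is the anode.
E°cell = E°(cathode) − E°(anode) = −0.40 − (−2.86) = +2.46 V.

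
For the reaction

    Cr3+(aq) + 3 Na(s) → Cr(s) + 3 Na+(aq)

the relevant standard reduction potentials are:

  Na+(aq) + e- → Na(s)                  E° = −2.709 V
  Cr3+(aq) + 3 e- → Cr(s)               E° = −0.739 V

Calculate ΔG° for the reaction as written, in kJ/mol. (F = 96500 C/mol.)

−570 kJ/mol

In the reaction as written Cr3+(aq) is reduced, so the Cr³⁺/Cr couple is the cathode and Na⁺/Na is the anode.
E°cell = −0.739 − (−2.709) = +1.970 V; balancing electrons gives n = 3.
ΔG° = −nFE°cell = −(3)(96500)(+1.970) J/mol = −570 kJ/mol.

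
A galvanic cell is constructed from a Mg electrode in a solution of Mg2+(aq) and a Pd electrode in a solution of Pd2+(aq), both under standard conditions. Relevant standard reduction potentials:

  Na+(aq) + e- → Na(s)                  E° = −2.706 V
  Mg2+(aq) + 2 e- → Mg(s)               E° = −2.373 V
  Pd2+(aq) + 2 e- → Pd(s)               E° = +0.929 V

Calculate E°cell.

Of the two couples in this cell, the one with the more positive reduction potential is reduced at the cathode: here that is Pd²⁺/Pd (+0.929 V); Mg²⁺/Mg (−2.373 V) is the anode.
E°cell = E°(cathode) − E°(anode) = +0.929 − (−2.373) = +3.302 V.

+3.302 V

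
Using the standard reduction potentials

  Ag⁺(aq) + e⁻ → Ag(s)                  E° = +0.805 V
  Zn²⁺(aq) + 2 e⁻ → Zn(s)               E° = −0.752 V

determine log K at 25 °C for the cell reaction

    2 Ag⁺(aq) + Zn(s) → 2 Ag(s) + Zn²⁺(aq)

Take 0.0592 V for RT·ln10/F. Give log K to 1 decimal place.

log K = 52.6

The Ag⁺/Ag couple is reduced (cathode); E°cell = +0.805 − (−0.752) = +1.557 V with n = 2.
At equilibrium E = 0, so log K = nE°cell / 0.0592 = (2)(+1.557) / 0.0592 = 52.6.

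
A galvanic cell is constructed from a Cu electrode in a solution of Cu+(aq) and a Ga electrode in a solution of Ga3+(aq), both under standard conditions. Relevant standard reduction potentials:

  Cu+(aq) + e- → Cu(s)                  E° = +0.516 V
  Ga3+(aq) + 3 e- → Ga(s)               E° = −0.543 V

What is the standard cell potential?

Of the two couples in this cell, the one with the more positive reduction potential is reduced at the cathode: here that is Cu⁺/Cu (+0.516 V); Ga³⁺/Ga (−0.543 V) is the anode.
E°cell = E°(cathode) − E°(anode) = +0.516 − (−0.543) = +1.059 V.

+1.059 V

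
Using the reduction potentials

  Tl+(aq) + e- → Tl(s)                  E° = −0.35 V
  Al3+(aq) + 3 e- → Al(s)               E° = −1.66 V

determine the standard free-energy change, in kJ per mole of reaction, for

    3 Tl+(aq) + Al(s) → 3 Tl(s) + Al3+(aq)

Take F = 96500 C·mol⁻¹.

−379 kJ/mol

In the reaction as written Tl+(aq) is reduced, so the Tl⁺/Tl couple is the cathode and Al³⁺/Al is the anode.
E°cell = −0.35 − (−1.66) = +1.31 V; balancing electrons gives n = 3.
ΔG° = −nFE°cell = −(3)(96500)(+1.31) J/mol = −379 kJ/mol.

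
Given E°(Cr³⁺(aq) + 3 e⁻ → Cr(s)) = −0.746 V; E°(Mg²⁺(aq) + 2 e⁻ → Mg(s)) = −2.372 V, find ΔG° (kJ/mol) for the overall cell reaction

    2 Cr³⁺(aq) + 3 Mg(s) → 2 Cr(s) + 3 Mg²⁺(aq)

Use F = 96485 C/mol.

−941 kJ/mol

In the reaction as written Cr³⁺(aq) is reduced, so the Cr³⁺/Cr couple is the cathode and Mg²⁺/Mg is the anode.
E°cell = −0.746 − (−2.372) = +1.626 V; balancing electrons gives n = 6.
ΔG° = −nFE°cell = −(6)(96485)(+1.626) J/mol = −941 kJ/mol.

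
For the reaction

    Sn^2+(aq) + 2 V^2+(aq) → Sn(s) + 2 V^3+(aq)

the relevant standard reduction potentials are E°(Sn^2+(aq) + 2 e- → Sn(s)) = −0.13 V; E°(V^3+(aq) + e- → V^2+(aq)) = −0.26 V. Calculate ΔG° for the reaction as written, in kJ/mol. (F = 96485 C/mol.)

−25.1 kJ/mol

In the reaction as written Sn^2+(aq) is reduced, so the Sn²⁺/Sn couple is the cathode and V³⁺/V²⁺ is the anode.
E°cell = −0.13 − (−0.26) = +0.13 V; balancing electrons gives n = 2.
ΔG° = −nFE°cell = −(2)(96485)(+0.13) J/mol = −25.1 kJ/mol.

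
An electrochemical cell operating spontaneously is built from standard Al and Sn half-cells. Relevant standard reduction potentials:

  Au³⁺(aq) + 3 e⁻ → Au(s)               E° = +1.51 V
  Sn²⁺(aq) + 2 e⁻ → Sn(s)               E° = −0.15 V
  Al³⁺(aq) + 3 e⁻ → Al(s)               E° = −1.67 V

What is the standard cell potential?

+1.52 V

The Sn²⁺/Sn couple has the higher E°, so Sn ion is reduced (cathode) and Al is oxidized (anode).
E°cell = E°(cathode) − E°(anode) = −0.15 − (−1.67) = +1.52 V.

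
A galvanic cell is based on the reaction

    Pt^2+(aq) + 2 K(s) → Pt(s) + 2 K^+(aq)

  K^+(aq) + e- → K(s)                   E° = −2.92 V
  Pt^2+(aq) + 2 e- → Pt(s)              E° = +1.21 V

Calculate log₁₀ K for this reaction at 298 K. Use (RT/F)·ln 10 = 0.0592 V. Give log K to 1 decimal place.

The Pt²⁺/Pt couple is reduced (cathode); E°cell = +1.21 − (−2.92) = +4.13 V with n = 2.
At equilibrium E = 0, so log K = nE°cell / 0.0592 = (2)(+4.13) / 0.0592 = 139.5.

log K = 139.5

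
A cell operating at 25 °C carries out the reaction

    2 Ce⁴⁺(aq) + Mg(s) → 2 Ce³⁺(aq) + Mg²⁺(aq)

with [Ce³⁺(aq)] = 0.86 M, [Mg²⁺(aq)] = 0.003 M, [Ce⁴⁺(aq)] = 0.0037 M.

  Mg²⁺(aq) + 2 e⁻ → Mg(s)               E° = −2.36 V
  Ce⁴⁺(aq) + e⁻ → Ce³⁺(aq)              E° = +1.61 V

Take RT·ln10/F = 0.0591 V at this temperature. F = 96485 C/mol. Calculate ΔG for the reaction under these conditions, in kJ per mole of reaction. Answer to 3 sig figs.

−753 kJ/mol

E°cell = +1.61 − (−2.36) = +3.97 V; the balanced reaction transfers n = 2 electrons.
Here Q = ([Ce³⁺(aq)]^2·[Mg²⁺(aq)]) / [Ce⁴⁺(aq)]^2 = 162 (log Q = 2.210), giving E = +3.97 − (0.0591/2)·(2.210) = +3.9047 V.
Then ΔG = −nFE = −2 × 96485 × +3.9047 J/mol = −753 kJ/mol.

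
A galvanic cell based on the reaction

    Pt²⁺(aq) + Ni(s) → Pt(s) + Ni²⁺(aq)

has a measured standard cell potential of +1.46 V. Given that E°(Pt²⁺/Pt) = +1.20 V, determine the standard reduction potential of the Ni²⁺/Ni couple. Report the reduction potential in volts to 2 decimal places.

In the reaction as written the Pt²⁺/Pt couple is reduced (cathode) and Ni²⁺/Ni is oxidized (anode), so E°cell = E°(Pt²⁺/Pt) − E°(Ni²⁺/Ni).
E°(Ni²⁺/Ni) = E°(cathode) − E°cell = +1.20 − (+1.46) = −0.26 V.

−0.26 V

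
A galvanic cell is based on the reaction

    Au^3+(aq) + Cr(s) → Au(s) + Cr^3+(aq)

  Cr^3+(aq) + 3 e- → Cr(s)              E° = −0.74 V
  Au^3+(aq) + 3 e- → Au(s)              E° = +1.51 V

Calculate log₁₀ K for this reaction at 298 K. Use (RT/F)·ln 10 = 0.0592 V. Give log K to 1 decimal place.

The Au³⁺/Au couple is reduced (cathode); E°cell = +1.51 − (−0.74) = +2.25 V with n = 3.
At equilibrium E = 0, so log K = nE°cell / 0.0592 = (3)(+2.25) / 0.0592 = 114.0.

log K = 114.0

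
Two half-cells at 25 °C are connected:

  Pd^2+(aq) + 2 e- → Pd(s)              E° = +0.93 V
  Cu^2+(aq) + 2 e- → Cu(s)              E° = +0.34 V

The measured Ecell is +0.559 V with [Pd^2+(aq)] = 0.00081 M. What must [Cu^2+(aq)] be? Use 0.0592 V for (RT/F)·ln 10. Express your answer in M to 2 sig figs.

Pd²⁺/Pd is the cathode (higher E°); E°cell = +0.93 − (+0.34) = +0.59 V with n = 2.
Since E = E° − (0.0592/n)·log Q, log Q = n(E° − E)/0.0592 = 1.047.
For Pd^2+(aq) + Cu(s) → Pd(s) + Cu^2+(aq), the reaction quotient is Q = [Cu^2+(aq)] / [Pd^2+(aq)].
Solving for the unknown gives log [Cu^2+(aq)] = −2.045, so [Cu^2+(aq)] ≈ 0.0090 M.

0.0090 M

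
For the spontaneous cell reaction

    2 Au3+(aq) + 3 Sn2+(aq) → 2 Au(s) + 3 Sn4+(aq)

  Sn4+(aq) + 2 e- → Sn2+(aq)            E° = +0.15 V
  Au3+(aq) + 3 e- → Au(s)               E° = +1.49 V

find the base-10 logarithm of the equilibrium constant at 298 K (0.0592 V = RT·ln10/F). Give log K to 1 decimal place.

The Au³⁺/Au couple is reduced (cathode); E°cell = +1.49 − (+0.15) = +1.34 V with n = 6.
At equilibrium E = 0, so log K = nE°cell / 0.0592 = (6)(+1.34) / 0.0592 = 135.8.

log K = 135.8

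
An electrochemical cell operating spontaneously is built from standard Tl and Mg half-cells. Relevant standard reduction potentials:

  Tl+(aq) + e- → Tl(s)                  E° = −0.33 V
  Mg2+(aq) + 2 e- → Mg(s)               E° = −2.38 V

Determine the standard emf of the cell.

+2.05 V

The Tl⁺/Tl couple has the higher E°, so Tl ion is reduced (cathode) and Mg is oxidized (anode).
E°cell = E°(cathode) − E°(anode) = −0.33 − (−2.38) = +2.05 V.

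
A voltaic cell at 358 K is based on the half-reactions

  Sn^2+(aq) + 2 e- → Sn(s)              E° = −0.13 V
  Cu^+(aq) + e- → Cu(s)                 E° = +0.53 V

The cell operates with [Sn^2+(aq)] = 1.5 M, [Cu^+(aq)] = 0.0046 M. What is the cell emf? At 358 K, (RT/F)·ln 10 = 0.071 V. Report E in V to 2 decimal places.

+0.49 V

The Cu⁺/Cu couple has the more positive E°, so it is the cathode; Sn²⁺/Sn is the anode.
E°cell = E°cat − E°an = +0.53 − (−0.13) = +0.66 V; n = 2.
For the overall reaction 2 Cu^+(aq) + Sn(s) → 2 Cu(s) + Sn^2+(aq), Q = [Sn^2+(aq)] / [Cu^+(aq)]^2 = 7.09×10^4, giving log Q = 4.851.
Applying E = E° − (RT ln10/nF)·log Q gives +0.66 − (0.071/2)(4.851) = +0.49 V.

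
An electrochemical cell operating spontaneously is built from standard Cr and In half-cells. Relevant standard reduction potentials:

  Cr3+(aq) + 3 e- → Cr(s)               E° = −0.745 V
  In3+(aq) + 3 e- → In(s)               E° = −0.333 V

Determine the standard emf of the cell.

Of the two couples in this cell, the one with the more positive reduction potential is reduced at the cathode: here that is In³⁺/In (−0.333 V); Cr³⁺/Cr (−0.745 V) is the anode.
E°cell = E°(cathode) − E°(anode) = −0.333 − (−0.745) = +0.412 V.

+0.412 V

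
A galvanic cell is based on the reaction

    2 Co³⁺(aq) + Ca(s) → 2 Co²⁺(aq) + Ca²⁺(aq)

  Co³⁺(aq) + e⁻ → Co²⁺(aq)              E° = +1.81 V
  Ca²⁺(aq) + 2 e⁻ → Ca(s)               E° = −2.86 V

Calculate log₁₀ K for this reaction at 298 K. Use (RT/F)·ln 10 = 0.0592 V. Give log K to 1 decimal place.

The Co³⁺/Co²⁺ couple is reduced (cathode); E°cell = +1.81 − (−2.86) = +4.67 V with n = 2.
At equilibrium E = 0, so log K = nE°cell / 0.0592 = (2)(+4.67) / 0.0592 = 157.8.

log K = 157.8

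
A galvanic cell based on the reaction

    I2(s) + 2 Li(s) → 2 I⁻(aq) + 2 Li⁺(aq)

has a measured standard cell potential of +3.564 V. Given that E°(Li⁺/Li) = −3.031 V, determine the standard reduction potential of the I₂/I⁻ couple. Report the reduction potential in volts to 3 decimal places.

In the reaction as written the I₂/I⁻ couple is reduced (cathode) and Li⁺/Li is oxidized (anode), so E°cell = E°(I₂/I⁻) − E°(Li⁺/Li).
E°(I₂/I⁻) = E°cell + E°(anode) = +3.564 + (−3.031) = +0.533 V.

+0.533 V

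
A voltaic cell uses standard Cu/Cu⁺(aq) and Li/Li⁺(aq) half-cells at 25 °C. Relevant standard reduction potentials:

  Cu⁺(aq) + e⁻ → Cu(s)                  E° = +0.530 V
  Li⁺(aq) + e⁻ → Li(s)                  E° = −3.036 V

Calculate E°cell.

Of the two couples in this cell, the one with the more positive reduction potential is reduced at the cathode: here that is Cu⁺/Cu (+0.530 V); Li⁺/Li (−3.036 V) is the anode.
E°cell = E°(cathode) − E°(anode) = +0.530 − (−3.036) = +3.566 V.

+3.566 V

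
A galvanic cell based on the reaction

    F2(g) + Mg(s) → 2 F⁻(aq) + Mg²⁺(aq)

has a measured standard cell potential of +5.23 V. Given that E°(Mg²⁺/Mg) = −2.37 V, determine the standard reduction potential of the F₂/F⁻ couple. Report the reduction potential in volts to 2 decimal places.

In the reaction as written the F₂/F⁻ couple is reduced (cathode) and Mg²⁺/Mg is oxidized (anode), so E°cell = E°(F₂/F⁻) − E°(Mg²⁺/Mg).
E°(F₂/F⁻) = E°cell + E°(anode) = +5.23 + (−2.37) = +2.86 V.

+2.86 V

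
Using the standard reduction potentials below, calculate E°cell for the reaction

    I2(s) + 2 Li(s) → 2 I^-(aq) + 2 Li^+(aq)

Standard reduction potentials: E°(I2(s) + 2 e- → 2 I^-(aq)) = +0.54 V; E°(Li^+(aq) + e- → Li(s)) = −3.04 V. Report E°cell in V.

I2(s) gains electrons, so the I₂/I⁻ couple is the cathode; the Li⁺/Li couple is the anode.
E°cell = E°(cathode) − E°(anode) = +0.54 − (−3.04) = +3.58 V.

+3.58 V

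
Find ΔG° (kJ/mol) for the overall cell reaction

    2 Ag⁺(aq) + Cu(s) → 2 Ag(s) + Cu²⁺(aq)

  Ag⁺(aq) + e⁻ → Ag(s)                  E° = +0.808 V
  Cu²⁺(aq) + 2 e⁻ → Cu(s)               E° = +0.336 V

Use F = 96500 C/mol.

−91.1 kJ/mol

In the reaction as written Ag⁺(aq) is reduced, so the Ag⁺/Ag couple is the cathode and Cu²⁺/Cu is the anode.
E°cell = +0.808 − (+0.336) = +0.472 V; balancing electrons gives n = 2.
ΔG° = −nFE°cell = −(2)(96500)(+0.472) J/mol = −91.1 kJ/mol.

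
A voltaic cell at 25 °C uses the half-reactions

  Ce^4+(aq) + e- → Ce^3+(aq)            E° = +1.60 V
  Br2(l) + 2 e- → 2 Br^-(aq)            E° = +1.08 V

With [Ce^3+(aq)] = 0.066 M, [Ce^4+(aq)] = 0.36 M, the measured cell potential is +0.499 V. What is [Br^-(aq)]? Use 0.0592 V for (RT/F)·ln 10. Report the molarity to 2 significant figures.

0.081 M

With Ce⁴⁺/Ce³⁺ at the cathode and Br₂/Br⁻ at the anode, E°cell = +1.60 − (+1.08) = +0.52 V (n = 2).
Rearranging E = E° − (0.0592/n)·log Q gives log Q = 2(+0.52 − (+0.499))/0.0592 = 0.709.
For 2 Ce^4+(aq) + 2 Br^-(aq) → 2 Ce^3+(aq) + Br2(l), the reaction quotient is Q = [Ce^3+(aq)]^2 / ([Ce^4+(aq)]^2·[Br^-(aq)]^2).
Isolating [Br^-(aq)] in Q = 10^{0.709} yields log [Br^-(aq)] = −1.091, i.e. 0.081 M.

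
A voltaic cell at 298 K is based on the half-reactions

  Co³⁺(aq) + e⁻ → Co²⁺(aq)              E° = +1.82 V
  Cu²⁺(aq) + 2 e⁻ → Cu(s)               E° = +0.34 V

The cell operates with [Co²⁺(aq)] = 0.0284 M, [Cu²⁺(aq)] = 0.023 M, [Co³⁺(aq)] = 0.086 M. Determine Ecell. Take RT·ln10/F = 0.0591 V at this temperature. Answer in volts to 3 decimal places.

Since E°(Co³⁺/Co²⁺) > E°(Cu²⁺/Cu), Co³⁺/Co²⁺ serves as the cathode.
The standard potential is +1.82 − (+0.34) = +1.48 V and the balanced reaction transfers n = 2 electrons.
For the overall reaction 2 Co³⁺(aq) + Cu(s) → 2 Co²⁺(aq) + Cu²⁺(aq), Q = ([Co²⁺(aq)]^2·[Cu²⁺(aq)]) / [Co³⁺(aq)]^2 = 0.00251, giving log Q = −2.601.
Applying E = E° − (RT ln10/nF)·log Q gives +1.48 − (0.0591/2)(−2.601) = +1.557 V.

+1.557 V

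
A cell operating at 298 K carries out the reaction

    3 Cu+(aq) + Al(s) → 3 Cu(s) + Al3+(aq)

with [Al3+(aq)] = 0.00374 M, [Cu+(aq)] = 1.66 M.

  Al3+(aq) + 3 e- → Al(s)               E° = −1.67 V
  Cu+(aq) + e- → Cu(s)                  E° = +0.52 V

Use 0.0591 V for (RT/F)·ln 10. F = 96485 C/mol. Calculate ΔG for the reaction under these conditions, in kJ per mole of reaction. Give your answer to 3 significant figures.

E°cell = +0.52 − (−1.67) = +2.19 V; the balanced reaction transfers n = 3 electrons.
Here Q = [Al3+(aq)] / [Cu+(aq)]^3 = 0.000818 (log Q = −3.087), giving E = +2.19 − (0.0591/3)·(−3.087) = +2.2508 V.
Finally ΔG = −nFE = −(3)(96485 C/mol)(+2.2508 V) = −652 kJ/mol.

−652 kJ/mol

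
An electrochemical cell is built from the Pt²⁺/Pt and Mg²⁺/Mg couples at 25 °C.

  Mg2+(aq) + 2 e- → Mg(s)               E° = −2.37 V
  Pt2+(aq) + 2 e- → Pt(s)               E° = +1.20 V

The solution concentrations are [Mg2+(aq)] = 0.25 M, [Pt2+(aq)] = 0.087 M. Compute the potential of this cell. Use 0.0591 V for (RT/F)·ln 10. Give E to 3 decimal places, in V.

The Pt²⁺/Pt couple has the more positive E°, so it is the cathode; Mg²⁺/Mg is the anode.
E°cell = +1.20 − (−2.37) = +3.57 V, with n = 2 electrons transferred.
For the overall reaction Pt2+(aq) + Mg(s) → Pt(s) + Mg2+(aq), Q = [Mg2+(aq)] / [Pt2+(aq)] = 2.87, giving log Q = 0.458.
By the Nernst equation, E = +3.57 − (0.0591/2)·(0.458) = +3.556 V.

+3.556 V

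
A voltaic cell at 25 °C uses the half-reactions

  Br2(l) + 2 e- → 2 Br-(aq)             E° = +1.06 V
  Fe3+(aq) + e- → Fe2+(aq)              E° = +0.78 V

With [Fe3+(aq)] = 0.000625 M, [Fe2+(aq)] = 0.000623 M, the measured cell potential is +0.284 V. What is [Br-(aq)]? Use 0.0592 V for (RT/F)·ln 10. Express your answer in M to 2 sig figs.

The Br₂/Br⁻ couple has the larger reduction potential, so it is the cathode: E°cell = +1.06 − (+0.78) = +0.28 V and n = 2.
From the Nernst equation, log Q = n(E° − E)/0.0592 = 2·(+0.28 − (+0.284))/0.0592 = −0.135.
The balanced reaction is Br2(l) + 2 Fe2+(aq) → 2 Br-(aq) + 2 Fe3+(aq), so Q = ([Br-(aq)]^2·[Fe3+(aq)]^2) / [Fe2+(aq)]^2.
Isolating [Br-(aq)] in Q = 10^{−0.135} yields log [Br-(aq)] = −0.069, i.e. 0.85 M.

0.85 M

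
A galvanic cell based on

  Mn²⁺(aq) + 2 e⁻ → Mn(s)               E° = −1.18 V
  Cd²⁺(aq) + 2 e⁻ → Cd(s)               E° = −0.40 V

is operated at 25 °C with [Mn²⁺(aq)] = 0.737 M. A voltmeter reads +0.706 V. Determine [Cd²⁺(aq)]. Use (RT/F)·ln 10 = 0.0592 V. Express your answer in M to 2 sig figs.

0.0023 M

The Cd²⁺/Cd couple has the larger reduction potential, so it is the cathode: E°cell = −0.40 − (−1.18) = +0.78 V and n = 2.
Since E = E° − (0.0592/n)·log Q, log Q = n(E° − E)/0.0592 = 2.500.
The balanced reaction is Cd²⁺(aq) + Mn(s) → Cd(s) + Mn²⁺(aq), so Q = [Mn²⁺(aq)] / [Cd²⁺(aq)].
Substituting the known concentrations and solving, log [Cd²⁺(aq)] = −2.633 and [Cd²⁺(aq)] = 0.0023 M.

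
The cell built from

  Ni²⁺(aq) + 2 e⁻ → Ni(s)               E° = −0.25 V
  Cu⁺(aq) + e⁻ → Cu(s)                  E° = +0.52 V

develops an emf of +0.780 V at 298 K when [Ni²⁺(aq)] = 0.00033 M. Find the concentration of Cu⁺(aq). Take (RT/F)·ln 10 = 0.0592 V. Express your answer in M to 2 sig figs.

0.027 M

Cu⁺/Cu is the cathode (higher E°); E°cell = +0.52 − (−0.25) = +0.77 V with n = 2.
Since E = E° − (0.0592/n)·log Q, log Q = n(E° − E)/0.0592 = −0.338.
The balanced reaction is 2 Cu⁺(aq) + Ni(s) → 2 Cu(s) + Ni²⁺(aq), so Q = [Ni²⁺(aq)] / [Cu⁺(aq)]^2.
Isolating [Cu⁺(aq)] in Q = 10^{−0.338} yields log [Cu⁺(aq)] = −1.572, i.e. 0.027 M.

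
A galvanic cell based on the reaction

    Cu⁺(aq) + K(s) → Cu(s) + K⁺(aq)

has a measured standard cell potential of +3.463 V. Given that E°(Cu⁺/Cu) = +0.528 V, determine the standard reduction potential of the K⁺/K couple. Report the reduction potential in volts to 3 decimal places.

−2.935 V

In the reaction as written the Cu⁺/Cu couple is reduced (cathode) and K⁺/K is oxidized (anode), so E°cell = E°(Cu⁺/Cu) − E°(K⁺/K).
E°(K⁺/K) = E°(cathode) − E°cell = +0.528 − (+3.463) = −2.935 V.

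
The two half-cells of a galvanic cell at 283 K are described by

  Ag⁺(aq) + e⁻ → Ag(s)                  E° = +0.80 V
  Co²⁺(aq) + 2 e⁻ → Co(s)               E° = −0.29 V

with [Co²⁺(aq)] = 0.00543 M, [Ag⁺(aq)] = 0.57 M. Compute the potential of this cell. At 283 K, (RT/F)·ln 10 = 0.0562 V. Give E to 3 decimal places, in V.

+1.140 V

Ag⁺/Ag is reduced (cathode, E° = +0.80 V) and Co²⁺/Co is oxidized (anode).
E°cell = E°cat − E°an = +0.80 − (−0.29) = +1.09 V; n = 2.
The balanced reaction is 2 Ag⁺(aq) + Co(s) → 2 Ag(s) + Co²⁺(aq), so Q = [Co²⁺(aq)] / [Ag⁺(aq)]^2 = 0.0167 and log Q = −1.777.
By the Nernst equation, E = +1.09 − (0.0562/2)·(−1.777) = +1.140 V.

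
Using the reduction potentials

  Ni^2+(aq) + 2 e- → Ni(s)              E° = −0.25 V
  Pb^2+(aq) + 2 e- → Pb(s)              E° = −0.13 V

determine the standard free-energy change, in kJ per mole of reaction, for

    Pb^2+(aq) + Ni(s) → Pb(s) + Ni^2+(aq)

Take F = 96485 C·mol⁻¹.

In the reaction as written Pb^2+(aq) is reduced, so the Pb²⁺/Pb couple is the cathode and Ni²⁺/Ni is the anode.
E°cell = −0.13 − (−0.25) = +0.12 V; balancing electrons gives n = 2.
ΔG° = −nFE°cell = −(2)(96485)(+0.12) J/mol = −23.2 kJ/mol.

−23.2 kJ/mol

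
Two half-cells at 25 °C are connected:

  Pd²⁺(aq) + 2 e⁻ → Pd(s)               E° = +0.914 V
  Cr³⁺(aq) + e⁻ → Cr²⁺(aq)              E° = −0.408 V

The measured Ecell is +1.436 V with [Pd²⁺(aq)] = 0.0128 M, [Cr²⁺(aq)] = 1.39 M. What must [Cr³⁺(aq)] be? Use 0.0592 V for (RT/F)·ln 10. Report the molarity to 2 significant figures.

0.0019 M

With Pd²⁺/Pd at the cathode and Cr³⁺/Cr²⁺ at the anode, E°cell = +0.914 − (−0.408) = +1.322 V (n = 2).
Since E = E° − (0.0592/n)·log Q, log Q = n(E° − E)/0.0592 = −3.851.
For Pd²⁺(aq) + 2 Cr²⁺(aq) → Pd(s) + 2 Cr³⁺(aq), the reaction quotient is Q = [Cr³⁺(aq)]^2 / ([Pd²⁺(aq)]·[Cr²⁺(aq)]^2).
Substituting the known concentrations and solving, log [Cr³⁺(aq)] = −2.729 and [Cr³⁺(aq)] = 0.0019 M.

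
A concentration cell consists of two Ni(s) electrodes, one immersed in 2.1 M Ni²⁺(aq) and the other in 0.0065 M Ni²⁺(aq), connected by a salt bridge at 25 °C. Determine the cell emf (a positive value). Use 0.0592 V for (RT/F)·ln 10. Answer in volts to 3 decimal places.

0.074 V

For a concentration cell E°cell = 0, since both electrodes use the same couple.
The compartment with the higher Ni²⁺(aq) concentration (2.1 M) acts as the cathode; ions are reduced there and produced at the dilute (0.0065 M) anode.
With n = 2, Ecell = −(0.0592/2)·log([dilute]/[conc]) = −(0.0592/2)·log(0.0065/2.1) = +0.074 V.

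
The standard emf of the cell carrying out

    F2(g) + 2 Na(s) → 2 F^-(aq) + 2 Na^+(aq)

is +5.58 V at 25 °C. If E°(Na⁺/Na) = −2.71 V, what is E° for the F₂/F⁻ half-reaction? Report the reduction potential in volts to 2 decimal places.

+2.87 V

In the reaction as written the F₂/F⁻ couple is reduced (cathode) and Na⁺/Na is oxidized (anode), so E°cell = E°(F₂/F⁻) − E°(Na⁺/Na).
E°(F₂/F⁻) = E°cell + E°(anode) = +5.58 + (−2.71) = +2.87 V.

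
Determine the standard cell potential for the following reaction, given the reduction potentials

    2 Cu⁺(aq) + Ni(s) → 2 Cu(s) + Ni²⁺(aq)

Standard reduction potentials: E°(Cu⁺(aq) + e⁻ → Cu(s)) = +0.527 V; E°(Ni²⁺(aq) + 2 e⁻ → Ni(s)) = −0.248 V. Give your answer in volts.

+0.775 V

In the reaction as written, Cu⁺(aq) is reduced (cathode) and Ni²⁺(aq) is produced by oxidation at the anode.
E°cell = E°(cathode) − E°(anode) = +0.527 − (−0.248) = +0.775 V.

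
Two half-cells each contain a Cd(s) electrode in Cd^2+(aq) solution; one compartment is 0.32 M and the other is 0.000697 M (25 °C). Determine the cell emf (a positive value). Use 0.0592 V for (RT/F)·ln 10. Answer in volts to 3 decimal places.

For a concentration cell E°cell = 0, since both electrodes use the same couple.
The compartment with the higher Cd^2+(aq) concentration (0.32 M) acts as the cathode; ions are reduced there and produced at the dilute (0.000697 M) anode.
With n = 2, Ecell = −(0.0592/2)·log([dilute]/[conc]) = −(0.0592/2)·log(0.000697/0.32) = +0.079 V.

0.079 V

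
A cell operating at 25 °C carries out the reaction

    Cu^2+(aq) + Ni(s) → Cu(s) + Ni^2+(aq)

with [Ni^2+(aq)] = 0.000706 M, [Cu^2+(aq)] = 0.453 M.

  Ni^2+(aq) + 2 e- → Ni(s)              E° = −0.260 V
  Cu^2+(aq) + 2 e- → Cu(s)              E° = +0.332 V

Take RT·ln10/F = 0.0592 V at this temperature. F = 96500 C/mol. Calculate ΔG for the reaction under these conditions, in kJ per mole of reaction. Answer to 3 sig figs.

−130 kJ/mol

With Cu²⁺/Cu reduced at the cathode, E°cell = +0.332 − (−0.260) = +0.592 V and n = 2.
The reaction quotient is [Ni^2+(aq)] / [Cu^2+(aq)] = 0.00156; by Nernst, E = +0.592 − (0.0592/2)(−2.807) = +0.6751 V.
Finally ΔG = −nFE = −(2)(96500 C/mol)(+0.6751 V) = −130 kJ/mol.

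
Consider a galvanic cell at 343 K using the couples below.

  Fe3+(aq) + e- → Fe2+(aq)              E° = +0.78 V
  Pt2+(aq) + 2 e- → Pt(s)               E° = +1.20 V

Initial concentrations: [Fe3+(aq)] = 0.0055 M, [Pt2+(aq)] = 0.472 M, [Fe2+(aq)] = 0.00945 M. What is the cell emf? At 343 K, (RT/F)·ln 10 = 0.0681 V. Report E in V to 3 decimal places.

Since E°(Pt²⁺/Pt) > E°(Fe³⁺/Fe²⁺), Pt²⁺/Pt serves as the cathode.
The standard potential is +1.20 − (+0.78) = +0.42 V and the balanced reaction transfers n = 2 electrons.
For the overall reaction Pt2+(aq) + 2 Fe2+(aq) → Pt(s) + 2 Fe3+(aq), Q = [Fe3+(aq)]^2 / ([Pt2+(aq)]·[Fe2+(aq)]^2) = 0.718, giving log Q = −0.144.
E = E° − (0.0681/n)·log Q = +0.42 − (0.0681/2)(−0.144) = +0.425 V.

+0.425 V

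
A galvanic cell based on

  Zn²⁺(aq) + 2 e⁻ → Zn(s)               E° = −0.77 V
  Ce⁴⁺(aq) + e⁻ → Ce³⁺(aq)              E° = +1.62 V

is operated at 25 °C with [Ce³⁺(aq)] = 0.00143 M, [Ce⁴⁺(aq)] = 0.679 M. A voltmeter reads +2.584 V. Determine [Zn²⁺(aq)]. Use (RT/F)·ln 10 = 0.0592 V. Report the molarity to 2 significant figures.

With Ce⁴⁺/Ce³⁺ at the cathode and Zn²⁺/Zn at the anode, E°cell = +1.62 − (−0.77) = +2.39 V (n = 2).
Since E = E° − (0.0592/n)·log Q, log Q = n(E° − E)/0.0592 = −6.554.
For 2 Ce⁴⁺(aq) + Zn(s) → 2 Ce³⁺(aq) + Zn²⁺(aq), the reaction quotient is Q = ([Ce³⁺(aq)]^2·[Zn²⁺(aq)]) / [Ce⁴⁺(aq)]^2.
Solving for the unknown gives log [Zn²⁺(aq)] = −1.201, so [Zn²⁺(aq)] ≈ 0.063 M.

0.063 M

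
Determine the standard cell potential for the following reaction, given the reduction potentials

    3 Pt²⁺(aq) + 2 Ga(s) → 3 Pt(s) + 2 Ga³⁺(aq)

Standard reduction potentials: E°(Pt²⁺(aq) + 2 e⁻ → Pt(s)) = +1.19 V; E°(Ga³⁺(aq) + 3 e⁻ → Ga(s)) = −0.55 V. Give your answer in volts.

Pt²⁺(aq) gains electrons, so the Pt²⁺/Pt couple is the cathode; the Ga³⁺/Ga couple is the anode.
E°cell = E°(cathode) − E°(anode) = +1.19 − (−0.55) = +1.74 V.
The positive value indicates the reaction is spontaneous as written.

+1.74 V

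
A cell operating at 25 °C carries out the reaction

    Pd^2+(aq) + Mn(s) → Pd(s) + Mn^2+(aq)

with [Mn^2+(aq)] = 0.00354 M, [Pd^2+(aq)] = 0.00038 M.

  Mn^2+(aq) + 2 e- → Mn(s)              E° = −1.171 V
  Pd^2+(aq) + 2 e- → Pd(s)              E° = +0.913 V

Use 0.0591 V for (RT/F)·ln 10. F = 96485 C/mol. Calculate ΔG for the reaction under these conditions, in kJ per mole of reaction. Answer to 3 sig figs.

With Pd²⁺/Pd reduced at the cathode, E°cell = +0.913 − (−1.171) = +2.084 V and n = 2.
The reaction quotient is [Mn^2+(aq)] / [Pd^2+(aq)] = 9.32; by Nernst, E = +2.084 − (0.0591/2)(0.969) = +2.0554 V.
Finally ΔG = −nFE = −(2)(96485 C/mol)(+2.0554 V) = −397 kJ/mol.

−397 kJ/mol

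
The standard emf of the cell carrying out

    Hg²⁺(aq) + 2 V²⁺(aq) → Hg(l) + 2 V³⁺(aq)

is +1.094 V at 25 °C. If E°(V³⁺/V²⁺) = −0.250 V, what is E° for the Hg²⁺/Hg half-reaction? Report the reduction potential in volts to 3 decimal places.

In the reaction as written the Hg²⁺/Hg couple is reduced (cathode) and V³⁺/V²⁺ is oxidized (anode), so E°cell = E°(Hg²⁺/Hg) − E°(V³⁺/V²⁺).
E°(Hg²⁺/Hg) = E°cell + E°(anode) = +1.094 + (−0.250) = +0.844 V.

+0.844 V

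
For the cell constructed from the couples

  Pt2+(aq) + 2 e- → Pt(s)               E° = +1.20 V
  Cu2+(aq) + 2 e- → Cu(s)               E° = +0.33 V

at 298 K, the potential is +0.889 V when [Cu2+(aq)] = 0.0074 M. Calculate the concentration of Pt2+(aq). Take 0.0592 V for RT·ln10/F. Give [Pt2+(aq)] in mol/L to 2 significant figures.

With Pt²⁺/Pt at the cathode and Cu²⁺/Cu at the anode, E°cell = +1.20 − (+0.33) = +0.87 V (n = 2).
From the Nernst equation, log Q = n(E° − E)/0.0592 = 2·(+0.87 − (+0.889))/0.0592 = −0.642.
Balancing electrons gives Pt2+(aq) + Cu(s) → Pt(s) + Cu2+(aq); thus Q = [Cu2+(aq)] / [Pt2+(aq)].
Solving for the unknown gives log [Pt2+(aq)] = −1.489, so [Pt2+(aq)] ≈ 0.032 M.

0.032 M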